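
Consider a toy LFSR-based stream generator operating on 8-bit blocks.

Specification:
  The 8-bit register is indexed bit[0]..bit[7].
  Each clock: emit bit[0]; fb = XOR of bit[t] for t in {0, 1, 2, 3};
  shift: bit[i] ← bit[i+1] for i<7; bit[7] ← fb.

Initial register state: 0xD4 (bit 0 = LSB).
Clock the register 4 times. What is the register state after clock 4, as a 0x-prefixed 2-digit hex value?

0x1D

reg_0 = 0xD4
clock 1: out=0, reg = 0xEA
clock 2: out=0, reg = 0x75
clock 3: out=1, reg = 0x3A
clock 4: out=0, reg = 0x1D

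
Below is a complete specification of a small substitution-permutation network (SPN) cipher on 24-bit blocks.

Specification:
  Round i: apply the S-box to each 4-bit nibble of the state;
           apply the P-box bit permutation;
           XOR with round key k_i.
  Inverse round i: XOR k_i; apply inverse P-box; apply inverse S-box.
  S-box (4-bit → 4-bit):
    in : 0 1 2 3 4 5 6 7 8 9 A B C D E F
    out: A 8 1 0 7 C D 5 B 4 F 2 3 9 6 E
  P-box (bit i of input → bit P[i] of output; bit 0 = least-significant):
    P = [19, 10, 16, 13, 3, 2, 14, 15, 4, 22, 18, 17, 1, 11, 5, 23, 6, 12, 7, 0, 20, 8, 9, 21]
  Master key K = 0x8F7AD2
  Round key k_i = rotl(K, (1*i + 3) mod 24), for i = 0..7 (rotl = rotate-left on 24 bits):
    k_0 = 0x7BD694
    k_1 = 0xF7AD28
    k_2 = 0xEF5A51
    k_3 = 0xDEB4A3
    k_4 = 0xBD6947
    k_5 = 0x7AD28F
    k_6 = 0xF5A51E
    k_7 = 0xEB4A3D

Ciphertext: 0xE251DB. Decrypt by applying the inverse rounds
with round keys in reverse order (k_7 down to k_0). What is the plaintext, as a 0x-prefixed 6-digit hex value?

s_0 = ciphertext = 0xE251DB
s_1 = InvRound(s_0, k_7) = 0xE443B7
s_2 = InvRound(s_1, k_6) = 0x75936F
s_3 = InvRound(s_2, k_5) = 0xB79597
s_4 = InvRound(s_3, k_4) = 0x34BD58
s_5 = InvRound(s_4, k_3) = 0x06A822
s_6 = InvRound(s_5, k_2) = 0x586C56
s_7 = InvRound(s_6, k_1) = 0x0266A7
s_8 = InvRound(s_7, k_0) = 0xD07C16

0xD07C16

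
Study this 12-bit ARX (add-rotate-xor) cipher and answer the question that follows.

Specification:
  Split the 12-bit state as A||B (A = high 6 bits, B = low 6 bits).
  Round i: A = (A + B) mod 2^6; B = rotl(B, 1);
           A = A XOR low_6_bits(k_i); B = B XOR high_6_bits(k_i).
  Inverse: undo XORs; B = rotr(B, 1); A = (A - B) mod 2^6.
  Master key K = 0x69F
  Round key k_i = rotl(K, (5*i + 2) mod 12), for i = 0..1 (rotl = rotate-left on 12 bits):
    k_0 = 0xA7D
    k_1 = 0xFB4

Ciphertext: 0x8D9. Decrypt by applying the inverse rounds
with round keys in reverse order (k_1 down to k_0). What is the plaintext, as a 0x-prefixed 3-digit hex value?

0x30D

s_0 = ciphertext = 0x8D9
s_1 = InvRound(s_0, k_1) = 0x933
s_2 = InvRound(s_1, k_0) = 0x30D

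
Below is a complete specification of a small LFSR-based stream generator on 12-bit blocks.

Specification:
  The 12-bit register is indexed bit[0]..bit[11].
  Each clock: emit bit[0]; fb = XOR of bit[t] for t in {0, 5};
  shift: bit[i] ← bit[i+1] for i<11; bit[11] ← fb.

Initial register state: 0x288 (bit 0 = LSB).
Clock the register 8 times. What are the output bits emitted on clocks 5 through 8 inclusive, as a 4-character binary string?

0001

reg_0 = 0x288
clock 1: out=0, reg = 0x144
clock 2: out=0, reg = 0x0A2
clock 3: out=0, reg = 0x851
clock 4: out=1, reg = 0xC28
clock 5: out=0, reg = 0xE14
clock 6: out=0, reg = 0x70A
clock 7: out=0, reg = 0x385
clock 8: out=1, reg = 0x9C2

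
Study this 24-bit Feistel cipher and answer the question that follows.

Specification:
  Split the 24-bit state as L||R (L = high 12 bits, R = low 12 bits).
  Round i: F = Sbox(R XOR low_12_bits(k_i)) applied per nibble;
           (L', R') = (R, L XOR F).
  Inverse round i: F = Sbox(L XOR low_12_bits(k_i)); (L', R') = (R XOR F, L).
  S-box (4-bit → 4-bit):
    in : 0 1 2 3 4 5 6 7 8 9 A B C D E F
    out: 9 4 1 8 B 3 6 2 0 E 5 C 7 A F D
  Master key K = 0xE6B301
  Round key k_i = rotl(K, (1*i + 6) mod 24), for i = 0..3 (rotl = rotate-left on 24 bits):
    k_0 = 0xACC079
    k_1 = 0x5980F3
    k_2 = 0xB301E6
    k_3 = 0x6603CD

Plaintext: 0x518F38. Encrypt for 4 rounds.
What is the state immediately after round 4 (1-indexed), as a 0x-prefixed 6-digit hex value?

0x7544EB

s_0 = plaintext = 0x518F38
s_1 = Round(s_0, k_0) = 0xF388AC
s_2 = Round(s_1, k_1) = 0x8ACF05
s_3 = Round(s_2, k_2) = 0xF05754
s_4 = Round(s_3, k_3) = 0x7544EB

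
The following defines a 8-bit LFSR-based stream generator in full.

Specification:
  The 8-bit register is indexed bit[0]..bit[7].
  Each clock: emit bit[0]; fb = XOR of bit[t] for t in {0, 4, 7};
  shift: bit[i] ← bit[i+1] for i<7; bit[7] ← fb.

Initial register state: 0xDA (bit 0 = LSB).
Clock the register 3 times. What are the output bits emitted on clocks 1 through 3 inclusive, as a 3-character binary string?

reg_0 = 0xDA
clock 1: out=0, reg = 0x6D
clock 2: out=1, reg = 0xB6
clock 3: out=0, reg = 0x5B

010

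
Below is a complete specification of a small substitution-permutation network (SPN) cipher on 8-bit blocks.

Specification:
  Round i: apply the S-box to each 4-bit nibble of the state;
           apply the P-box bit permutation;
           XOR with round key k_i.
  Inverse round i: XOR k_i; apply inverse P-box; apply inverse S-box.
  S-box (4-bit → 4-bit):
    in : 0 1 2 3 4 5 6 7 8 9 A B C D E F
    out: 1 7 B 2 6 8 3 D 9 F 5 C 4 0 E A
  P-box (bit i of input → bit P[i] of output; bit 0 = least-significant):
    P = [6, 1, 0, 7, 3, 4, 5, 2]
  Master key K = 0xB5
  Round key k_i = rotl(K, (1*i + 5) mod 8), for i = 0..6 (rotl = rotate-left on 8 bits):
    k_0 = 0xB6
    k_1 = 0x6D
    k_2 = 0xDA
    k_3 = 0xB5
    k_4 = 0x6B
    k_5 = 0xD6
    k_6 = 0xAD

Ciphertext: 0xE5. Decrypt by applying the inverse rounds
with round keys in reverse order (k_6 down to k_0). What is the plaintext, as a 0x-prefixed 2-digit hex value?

s_0 = ciphertext = 0xE5
s_1 = InvRound(s_0, k_6) = 0x00
s_2 = InvRound(s_1, k_5) = 0xF2
s_3 = InvRound(s_2, k_4) = 0x6B
s_4 = InvRound(s_3, k_3) = 0x22
s_5 = InvRound(s_4, k_2) = 0x18
s_6 = InvRound(s_5, k_1) = 0xEA
s_7 = InvRound(s_6, k_0) = 0x20

0x20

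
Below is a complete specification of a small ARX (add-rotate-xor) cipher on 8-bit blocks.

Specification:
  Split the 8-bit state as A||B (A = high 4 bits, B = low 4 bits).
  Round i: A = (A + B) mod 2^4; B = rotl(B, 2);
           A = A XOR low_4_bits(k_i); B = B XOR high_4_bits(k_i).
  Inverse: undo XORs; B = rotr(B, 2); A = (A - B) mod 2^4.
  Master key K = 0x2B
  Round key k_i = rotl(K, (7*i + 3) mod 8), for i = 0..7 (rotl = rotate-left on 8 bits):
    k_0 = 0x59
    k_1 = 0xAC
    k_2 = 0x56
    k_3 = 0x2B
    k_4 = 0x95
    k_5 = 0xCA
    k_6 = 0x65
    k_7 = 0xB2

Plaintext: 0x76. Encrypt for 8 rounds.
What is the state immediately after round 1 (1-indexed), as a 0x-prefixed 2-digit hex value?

s_0 = plaintext = 0x76
s_1 = Round(s_0, k_0) = 0x4C
s_2 = Round(s_1, k_1) = 0xC9
s_3 = Round(s_2, k_2) = 0x33
s_4 = Round(s_3, k_3) = 0xDE
s_5 = Round(s_4, k_4) = 0xE2
s_6 = Round(s_5, k_5) = 0xA4
s_7 = Round(s_6, k_6) = 0xB7
s_8 = Round(s_7, k_7) = 0x06

0x4C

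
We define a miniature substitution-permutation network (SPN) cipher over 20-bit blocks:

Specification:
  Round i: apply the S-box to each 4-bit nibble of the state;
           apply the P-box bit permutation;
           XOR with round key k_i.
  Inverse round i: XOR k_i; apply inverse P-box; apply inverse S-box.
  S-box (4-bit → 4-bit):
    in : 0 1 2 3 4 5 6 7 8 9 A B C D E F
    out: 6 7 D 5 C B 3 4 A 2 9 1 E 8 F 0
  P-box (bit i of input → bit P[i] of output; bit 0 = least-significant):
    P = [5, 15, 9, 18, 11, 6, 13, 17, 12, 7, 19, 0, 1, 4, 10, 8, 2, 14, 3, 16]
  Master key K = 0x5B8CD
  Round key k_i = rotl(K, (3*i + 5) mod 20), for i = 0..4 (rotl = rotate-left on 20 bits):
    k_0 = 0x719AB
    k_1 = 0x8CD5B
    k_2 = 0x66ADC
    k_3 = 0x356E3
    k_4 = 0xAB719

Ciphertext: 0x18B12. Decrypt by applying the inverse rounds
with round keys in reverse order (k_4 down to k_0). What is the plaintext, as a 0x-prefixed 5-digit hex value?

s_0 = ciphertext = 0x18B12
s_1 = InvRound(s_0, k_4) = 0x4322F
s_2 = InvRound(s_1, k_3) = 0xE79CD
s_3 = InvRound(s_2, k_2) = 0xF82F7
s_4 = InvRound(s_3, k_1) = 0xE49A2
s_5 = InvRound(s_4, k_0) = 0xCF2FF

0xCF2FF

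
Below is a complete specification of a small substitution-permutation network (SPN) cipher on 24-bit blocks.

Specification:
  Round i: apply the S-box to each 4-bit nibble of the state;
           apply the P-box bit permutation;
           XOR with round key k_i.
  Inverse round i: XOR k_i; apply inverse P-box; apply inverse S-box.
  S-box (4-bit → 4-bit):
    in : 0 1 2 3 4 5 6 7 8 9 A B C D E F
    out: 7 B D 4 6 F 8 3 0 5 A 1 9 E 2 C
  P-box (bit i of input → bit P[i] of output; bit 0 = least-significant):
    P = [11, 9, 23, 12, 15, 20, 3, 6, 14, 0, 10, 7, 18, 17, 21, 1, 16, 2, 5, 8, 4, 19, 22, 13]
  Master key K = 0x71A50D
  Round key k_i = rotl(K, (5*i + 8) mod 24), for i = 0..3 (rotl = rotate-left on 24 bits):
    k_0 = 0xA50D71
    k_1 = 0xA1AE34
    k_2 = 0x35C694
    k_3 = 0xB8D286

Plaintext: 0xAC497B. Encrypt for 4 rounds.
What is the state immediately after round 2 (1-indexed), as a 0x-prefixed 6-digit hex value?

s_0 = plaintext = 0xAC497B
s_1 = Round(s_0, k_0) = 0x9EE071
s_2 = Round(s_1, k_1) = 0xF37021
s_3 = Round(s_2, k_2) = 0x7338FD
s_4 = Round(s_3, k_3) = 0x10C0FE

0xF37021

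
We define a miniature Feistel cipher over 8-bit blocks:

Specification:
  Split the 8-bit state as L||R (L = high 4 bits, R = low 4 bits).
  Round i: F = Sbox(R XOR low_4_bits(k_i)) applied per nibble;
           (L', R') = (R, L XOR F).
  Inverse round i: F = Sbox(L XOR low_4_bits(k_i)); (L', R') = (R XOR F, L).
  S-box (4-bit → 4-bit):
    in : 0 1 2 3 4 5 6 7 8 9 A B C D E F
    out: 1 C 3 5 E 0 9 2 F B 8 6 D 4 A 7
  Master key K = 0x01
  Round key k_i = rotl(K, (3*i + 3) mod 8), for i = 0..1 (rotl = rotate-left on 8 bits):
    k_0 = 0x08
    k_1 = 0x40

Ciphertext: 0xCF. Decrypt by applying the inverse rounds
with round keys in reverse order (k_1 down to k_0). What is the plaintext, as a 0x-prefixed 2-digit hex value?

0x42

s_0 = ciphertext = 0xCF
s_1 = InvRound(s_0, k_1) = 0x2C
s_2 = InvRound(s_1, k_0) = 0x42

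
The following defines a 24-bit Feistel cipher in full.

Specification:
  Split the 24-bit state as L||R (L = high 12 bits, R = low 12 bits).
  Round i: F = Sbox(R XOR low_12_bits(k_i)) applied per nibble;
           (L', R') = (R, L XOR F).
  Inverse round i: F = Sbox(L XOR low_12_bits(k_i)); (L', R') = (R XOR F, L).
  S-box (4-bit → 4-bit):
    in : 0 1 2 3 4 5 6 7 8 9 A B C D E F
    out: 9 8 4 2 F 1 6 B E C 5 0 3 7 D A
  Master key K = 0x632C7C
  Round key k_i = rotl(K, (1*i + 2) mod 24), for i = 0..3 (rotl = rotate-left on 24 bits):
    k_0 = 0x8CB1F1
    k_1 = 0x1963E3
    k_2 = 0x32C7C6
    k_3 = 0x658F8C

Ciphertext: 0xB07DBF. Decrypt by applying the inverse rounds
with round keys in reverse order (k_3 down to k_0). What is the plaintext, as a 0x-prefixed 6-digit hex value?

s_0 = ciphertext = 0xB07DBF
s_1 = InvRound(s_0, k_3) = 0x25FB07
s_2 = InvRound(s_1, k_2) = 0xACB25F
s_3 = InvRound(s_2, k_1) = 0xE11ACB
s_4 = InvRound(s_3, k_0) = 0x012E11

0x012E11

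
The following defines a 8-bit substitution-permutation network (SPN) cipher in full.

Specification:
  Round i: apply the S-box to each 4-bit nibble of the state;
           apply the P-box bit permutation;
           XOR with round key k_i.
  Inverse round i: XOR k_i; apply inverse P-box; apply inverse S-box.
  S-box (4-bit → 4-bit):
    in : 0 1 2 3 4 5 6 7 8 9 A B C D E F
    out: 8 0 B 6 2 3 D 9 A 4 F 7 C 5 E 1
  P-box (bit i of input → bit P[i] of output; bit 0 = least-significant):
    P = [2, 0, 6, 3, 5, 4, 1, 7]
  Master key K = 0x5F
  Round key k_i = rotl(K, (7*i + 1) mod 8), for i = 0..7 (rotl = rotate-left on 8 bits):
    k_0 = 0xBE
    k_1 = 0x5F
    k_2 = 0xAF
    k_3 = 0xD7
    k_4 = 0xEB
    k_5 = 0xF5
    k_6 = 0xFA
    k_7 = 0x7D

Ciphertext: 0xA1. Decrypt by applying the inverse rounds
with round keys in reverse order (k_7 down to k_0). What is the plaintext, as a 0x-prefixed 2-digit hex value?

0x90

s_0 = ciphertext = 0xA1
s_1 = InvRound(s_0, k_7) = 0x86
s_2 = InvRound(s_1, k_6) = 0x56
s_3 = InvRound(s_2, k_5) = 0x64
s_4 = InvRound(s_3, k_4) = 0xC2
s_5 = InvRound(s_4, k_3) = 0x45
s_6 = InvRound(s_5, k_2) = 0x6C
s_7 = InvRound(s_6, k_1) = 0xB4
s_8 = InvRound(s_7, k_0) = 0x90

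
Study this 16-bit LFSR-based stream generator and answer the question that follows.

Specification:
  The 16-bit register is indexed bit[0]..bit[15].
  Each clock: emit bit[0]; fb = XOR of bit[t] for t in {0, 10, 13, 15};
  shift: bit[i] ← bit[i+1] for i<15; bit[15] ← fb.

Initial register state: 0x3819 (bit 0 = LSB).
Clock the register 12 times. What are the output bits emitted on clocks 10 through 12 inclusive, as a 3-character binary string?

001

reg_0 = 0x3819
clock 1: out=1, reg = 0x1C0C
clock 2: out=0, reg = 0x8E06
clock 3: out=0, reg = 0x4703
clock 4: out=1, reg = 0x2381
clock 5: out=1, reg = 0x11C0
clock 6: out=0, reg = 0x08E0
clock 7: out=0, reg = 0x0470
clock 8: out=0, reg = 0x8238
clock 9: out=0, reg = 0xC11C
clock 10: out=0, reg = 0xE08E
clock 11: out=0, reg = 0x7047
clock 12: out=1, reg = 0x3823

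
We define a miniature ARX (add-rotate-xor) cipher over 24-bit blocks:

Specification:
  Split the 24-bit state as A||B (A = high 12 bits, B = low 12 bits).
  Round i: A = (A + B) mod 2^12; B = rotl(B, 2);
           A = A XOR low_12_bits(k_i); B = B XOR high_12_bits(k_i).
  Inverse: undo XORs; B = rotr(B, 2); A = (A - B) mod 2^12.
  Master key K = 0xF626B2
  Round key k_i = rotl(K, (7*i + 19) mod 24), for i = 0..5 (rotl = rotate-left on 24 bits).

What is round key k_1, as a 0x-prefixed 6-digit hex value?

0xD89ACB

K = 0xF626B2
k_0 = rotl(K, (7*0+19) mod 24) = rotl(K, 19) = 0x97B135
k_1 = rotl(K, (7*1+19) mod 24) = rotl(K, 2) = 0xD89ACB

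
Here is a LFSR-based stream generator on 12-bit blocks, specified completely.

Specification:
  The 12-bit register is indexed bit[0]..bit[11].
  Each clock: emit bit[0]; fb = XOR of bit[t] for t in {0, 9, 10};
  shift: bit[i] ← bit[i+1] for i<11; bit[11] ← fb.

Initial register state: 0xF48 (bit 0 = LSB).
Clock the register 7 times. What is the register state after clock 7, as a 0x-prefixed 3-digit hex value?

0xB9E

reg_0 = 0xF48
clock 1: out=0, reg = 0x7A4
clock 2: out=0, reg = 0x3D2
clock 3: out=0, reg = 0x9E9
clock 4: out=1, reg = 0xCF4
clock 5: out=0, reg = 0xE7A
clock 6: out=0, reg = 0x73D
clock 7: out=1, reg = 0xB9E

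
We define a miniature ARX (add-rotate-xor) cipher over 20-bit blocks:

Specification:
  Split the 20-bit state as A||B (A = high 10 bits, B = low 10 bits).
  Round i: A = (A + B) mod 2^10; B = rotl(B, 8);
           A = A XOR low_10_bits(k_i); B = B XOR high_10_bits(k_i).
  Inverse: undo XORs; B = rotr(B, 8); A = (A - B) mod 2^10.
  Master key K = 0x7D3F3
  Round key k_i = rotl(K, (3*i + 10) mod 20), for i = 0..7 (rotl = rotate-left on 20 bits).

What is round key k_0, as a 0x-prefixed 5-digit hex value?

0xFCDF4

K = 0x7D3F3
k_0 = rotl(K, (3*0+10) mod 20) = rotl(K, 10) = 0xFCDF4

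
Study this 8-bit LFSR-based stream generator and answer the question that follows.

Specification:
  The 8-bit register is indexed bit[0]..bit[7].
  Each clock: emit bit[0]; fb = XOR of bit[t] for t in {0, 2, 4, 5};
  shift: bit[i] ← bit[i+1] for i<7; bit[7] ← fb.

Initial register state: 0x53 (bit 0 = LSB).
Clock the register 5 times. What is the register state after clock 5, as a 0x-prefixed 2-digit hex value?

0x02

reg_0 = 0x53
clock 1: out=1, reg = 0x29
clock 2: out=1, reg = 0x14
clock 3: out=0, reg = 0x0A
clock 4: out=0, reg = 0x05
clock 5: out=1, reg = 0x02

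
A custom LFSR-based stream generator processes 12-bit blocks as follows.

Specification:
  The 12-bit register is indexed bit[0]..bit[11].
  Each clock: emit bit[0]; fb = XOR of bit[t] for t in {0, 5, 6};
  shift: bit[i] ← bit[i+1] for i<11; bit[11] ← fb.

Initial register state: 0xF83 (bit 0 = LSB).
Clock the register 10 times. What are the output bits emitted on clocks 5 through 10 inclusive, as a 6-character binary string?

reg_0 = 0xF83
clock 1: out=1, reg = 0xFC1
clock 2: out=1, reg = 0x7E0
clock 3: out=0, reg = 0x3F0
clock 4: out=0, reg = 0x1F8
clock 5: out=0, reg = 0x0FC
clock 6: out=0, reg = 0x07E
clock 7: out=0, reg = 0x03F
clock 8: out=1, reg = 0x01F
clock 9: out=1, reg = 0x80F
clock 10: out=1, reg = 0xC07

000111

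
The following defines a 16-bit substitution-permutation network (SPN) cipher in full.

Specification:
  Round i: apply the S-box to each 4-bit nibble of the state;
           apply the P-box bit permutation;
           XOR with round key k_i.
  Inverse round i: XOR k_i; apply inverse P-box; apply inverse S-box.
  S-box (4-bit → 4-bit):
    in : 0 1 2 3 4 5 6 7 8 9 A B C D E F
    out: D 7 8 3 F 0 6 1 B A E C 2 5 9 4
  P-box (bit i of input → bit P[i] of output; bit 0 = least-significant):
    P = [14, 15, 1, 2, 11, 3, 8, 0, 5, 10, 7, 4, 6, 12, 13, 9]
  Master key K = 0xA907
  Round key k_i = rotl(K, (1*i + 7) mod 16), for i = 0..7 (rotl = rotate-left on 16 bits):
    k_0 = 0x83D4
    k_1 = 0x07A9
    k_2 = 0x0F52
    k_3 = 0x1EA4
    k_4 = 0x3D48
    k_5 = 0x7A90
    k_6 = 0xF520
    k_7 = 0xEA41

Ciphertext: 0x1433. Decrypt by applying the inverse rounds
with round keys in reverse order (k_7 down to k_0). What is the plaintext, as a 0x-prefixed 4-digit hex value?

0xB98E

s_0 = ciphertext = 0x1433
s_1 = InvRound(s_0, k_7) = 0x4871
s_2 = InvRound(s_1, k_6) = 0x190C
s_3 = InvRound(s_2, k_5) = 0xBB6E
s_4 = InvRound(s_3, k_4) = 0x235A
s_5 = InvRound(s_4, k_3) = 0x141B
s_6 = InvRound(s_5, k_2) = 0x8545
s_7 = InvRound(s_6, k_1) = 0xEDC9
s_8 = InvRound(s_7, k_0) = 0xB98E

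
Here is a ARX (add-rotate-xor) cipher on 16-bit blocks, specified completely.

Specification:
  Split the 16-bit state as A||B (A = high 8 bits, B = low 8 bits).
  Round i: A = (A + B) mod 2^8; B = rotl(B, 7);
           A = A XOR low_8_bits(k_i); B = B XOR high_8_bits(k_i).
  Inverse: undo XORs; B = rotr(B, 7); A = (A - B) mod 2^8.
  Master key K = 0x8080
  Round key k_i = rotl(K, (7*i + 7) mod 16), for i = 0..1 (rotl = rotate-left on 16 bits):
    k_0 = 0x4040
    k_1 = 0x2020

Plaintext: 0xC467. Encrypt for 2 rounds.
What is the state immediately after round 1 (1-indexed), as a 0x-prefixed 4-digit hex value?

s_0 = plaintext = 0xC467
s_1 = Round(s_0, k_0) = 0x6BF3
s_2 = Round(s_1, k_1) = 0x7ED9

0x6BF3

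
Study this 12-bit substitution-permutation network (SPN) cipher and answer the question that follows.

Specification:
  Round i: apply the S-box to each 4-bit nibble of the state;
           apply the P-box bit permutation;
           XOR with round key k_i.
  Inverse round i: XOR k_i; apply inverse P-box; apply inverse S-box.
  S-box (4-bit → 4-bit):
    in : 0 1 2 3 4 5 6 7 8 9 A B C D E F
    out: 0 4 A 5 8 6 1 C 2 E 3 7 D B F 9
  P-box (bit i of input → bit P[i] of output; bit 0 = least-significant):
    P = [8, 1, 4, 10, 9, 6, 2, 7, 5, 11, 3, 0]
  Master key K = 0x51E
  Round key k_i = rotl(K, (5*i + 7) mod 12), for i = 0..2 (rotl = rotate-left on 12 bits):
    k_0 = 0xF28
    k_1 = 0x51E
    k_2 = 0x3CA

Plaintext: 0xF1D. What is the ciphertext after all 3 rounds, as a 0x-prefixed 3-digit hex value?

s_0 = plaintext = 0xF1D
s_1 = Round(s_0, k_0) = 0xA0F
s_2 = Round(s_1, k_1) = 0x83E
s_3 = Round(s_2, k_2) = 0xCDC

0xCDC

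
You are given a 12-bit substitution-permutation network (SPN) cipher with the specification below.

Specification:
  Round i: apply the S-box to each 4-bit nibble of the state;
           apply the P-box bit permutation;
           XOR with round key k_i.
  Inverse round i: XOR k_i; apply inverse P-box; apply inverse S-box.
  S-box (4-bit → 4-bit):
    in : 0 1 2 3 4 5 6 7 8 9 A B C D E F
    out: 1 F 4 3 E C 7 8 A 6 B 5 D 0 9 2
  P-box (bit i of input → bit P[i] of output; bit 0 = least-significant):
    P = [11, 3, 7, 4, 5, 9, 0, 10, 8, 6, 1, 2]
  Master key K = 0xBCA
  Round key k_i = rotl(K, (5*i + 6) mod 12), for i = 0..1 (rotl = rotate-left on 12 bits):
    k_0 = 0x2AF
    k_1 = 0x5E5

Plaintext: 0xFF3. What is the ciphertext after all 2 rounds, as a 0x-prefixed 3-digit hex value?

0x191

s_0 = plaintext = 0xFF3
s_1 = Round(s_0, k_0) = 0x8E7
s_2 = Round(s_1, k_1) = 0x191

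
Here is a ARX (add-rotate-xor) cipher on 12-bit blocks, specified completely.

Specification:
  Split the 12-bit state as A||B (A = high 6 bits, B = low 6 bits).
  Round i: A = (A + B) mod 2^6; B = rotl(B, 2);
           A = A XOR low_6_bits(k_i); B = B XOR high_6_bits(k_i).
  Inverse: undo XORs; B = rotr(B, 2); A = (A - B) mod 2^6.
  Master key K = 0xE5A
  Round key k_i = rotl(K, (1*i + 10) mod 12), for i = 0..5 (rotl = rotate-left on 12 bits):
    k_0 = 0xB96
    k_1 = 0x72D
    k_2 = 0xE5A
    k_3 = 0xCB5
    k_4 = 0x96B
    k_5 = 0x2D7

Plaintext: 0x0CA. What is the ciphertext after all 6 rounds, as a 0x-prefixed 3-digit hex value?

s_0 = plaintext = 0x0CA
s_1 = Round(s_0, k_0) = 0x6C6
s_2 = Round(s_1, k_1) = 0x304
s_3 = Round(s_2, k_2) = 0x2A9
s_4 = Round(s_3, k_3) = 0x194
s_5 = Round(s_4, k_4) = 0xC74
s_6 = Round(s_5, k_5) = 0xC98

0xC98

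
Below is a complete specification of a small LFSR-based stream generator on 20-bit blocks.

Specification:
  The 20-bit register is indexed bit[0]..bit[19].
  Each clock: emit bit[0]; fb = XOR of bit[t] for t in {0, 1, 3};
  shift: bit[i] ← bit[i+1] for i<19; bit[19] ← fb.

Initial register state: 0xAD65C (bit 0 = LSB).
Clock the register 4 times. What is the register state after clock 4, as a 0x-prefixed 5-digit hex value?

reg_0 = 0xAD65C
clock 1: out=0, reg = 0xD6B2E
clock 2: out=0, reg = 0x6B597
clock 3: out=1, reg = 0x35ACB
clock 4: out=1, reg = 0x9AD65

0x9AD65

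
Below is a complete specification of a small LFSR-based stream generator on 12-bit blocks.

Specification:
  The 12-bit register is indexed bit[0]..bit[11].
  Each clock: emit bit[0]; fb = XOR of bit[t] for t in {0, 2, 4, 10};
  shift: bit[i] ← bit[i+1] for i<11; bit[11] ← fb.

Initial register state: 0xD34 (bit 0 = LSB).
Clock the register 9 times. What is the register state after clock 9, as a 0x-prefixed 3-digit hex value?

reg_0 = 0xD34
clock 1: out=0, reg = 0xE9A
clock 2: out=0, reg = 0x74D
clock 3: out=1, reg = 0xBA6
clock 4: out=0, reg = 0xDD3
clock 5: out=1, reg = 0xEE9
clock 6: out=1, reg = 0x774
clock 7: out=0, reg = 0xBBA
clock 8: out=0, reg = 0xDDD
clock 9: out=1, reg = 0x6EE

0x6EE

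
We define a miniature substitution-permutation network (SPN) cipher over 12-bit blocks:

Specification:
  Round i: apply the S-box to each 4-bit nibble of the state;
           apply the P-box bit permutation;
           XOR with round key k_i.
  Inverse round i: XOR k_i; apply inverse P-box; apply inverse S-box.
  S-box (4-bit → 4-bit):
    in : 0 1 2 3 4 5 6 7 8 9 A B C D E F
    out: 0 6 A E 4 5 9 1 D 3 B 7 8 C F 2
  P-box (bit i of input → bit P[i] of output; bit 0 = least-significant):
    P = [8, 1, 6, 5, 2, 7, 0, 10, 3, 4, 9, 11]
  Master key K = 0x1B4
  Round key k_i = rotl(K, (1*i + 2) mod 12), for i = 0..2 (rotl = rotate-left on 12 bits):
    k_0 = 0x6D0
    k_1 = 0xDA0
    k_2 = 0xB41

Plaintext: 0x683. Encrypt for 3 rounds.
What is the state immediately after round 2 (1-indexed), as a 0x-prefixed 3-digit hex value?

0x53F

s_0 = plaintext = 0x683
s_1 = Round(s_0, k_0) = 0xABF
s_2 = Round(s_1, k_1) = 0x53F
s_3 = Round(s_2, k_2) = 0xDCA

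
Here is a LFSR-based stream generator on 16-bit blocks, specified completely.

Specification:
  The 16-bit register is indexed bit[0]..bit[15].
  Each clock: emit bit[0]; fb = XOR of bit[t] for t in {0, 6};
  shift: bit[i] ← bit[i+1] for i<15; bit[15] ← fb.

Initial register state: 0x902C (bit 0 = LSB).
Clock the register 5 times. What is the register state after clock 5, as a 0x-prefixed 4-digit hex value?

reg_0 = 0x902C
clock 1: out=0, reg = 0x4816
clock 2: out=0, reg = 0x240B
clock 3: out=1, reg = 0x9205
clock 4: out=1, reg = 0xC902
clock 5: out=0, reg = 0x6481

0x6481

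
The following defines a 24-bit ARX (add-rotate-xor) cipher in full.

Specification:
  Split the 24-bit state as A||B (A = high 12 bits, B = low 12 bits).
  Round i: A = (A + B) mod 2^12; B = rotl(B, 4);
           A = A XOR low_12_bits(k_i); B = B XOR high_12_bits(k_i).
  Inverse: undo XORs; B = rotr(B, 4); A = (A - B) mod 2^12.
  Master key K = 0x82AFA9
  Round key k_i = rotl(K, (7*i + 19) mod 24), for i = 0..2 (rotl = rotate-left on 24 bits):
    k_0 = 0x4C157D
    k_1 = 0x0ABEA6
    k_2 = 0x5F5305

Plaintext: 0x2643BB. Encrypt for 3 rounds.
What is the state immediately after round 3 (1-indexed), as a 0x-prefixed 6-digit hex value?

s_0 = plaintext = 0x2643BB
s_1 = Round(s_0, k_0) = 0x362F72
s_2 = Round(s_1, k_1) = 0xC72784
s_3 = Round(s_2, k_2) = 0x0F3DB2

0x0F3DB2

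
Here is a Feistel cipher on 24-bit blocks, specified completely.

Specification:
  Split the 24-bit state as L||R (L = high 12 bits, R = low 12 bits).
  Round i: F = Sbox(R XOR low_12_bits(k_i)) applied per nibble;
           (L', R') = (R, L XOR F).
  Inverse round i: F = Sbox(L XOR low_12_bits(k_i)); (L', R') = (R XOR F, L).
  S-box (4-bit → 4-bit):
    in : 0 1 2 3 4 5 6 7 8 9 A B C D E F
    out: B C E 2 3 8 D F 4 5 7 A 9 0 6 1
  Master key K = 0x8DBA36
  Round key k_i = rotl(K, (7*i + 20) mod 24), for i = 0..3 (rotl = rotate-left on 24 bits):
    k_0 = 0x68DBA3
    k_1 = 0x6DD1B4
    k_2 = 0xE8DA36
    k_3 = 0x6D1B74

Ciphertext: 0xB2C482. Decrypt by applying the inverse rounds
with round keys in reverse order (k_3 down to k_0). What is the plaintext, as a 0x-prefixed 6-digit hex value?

0x4B81A4

s_0 = ciphertext = 0xB2C482
s_1 = InvRound(s_0, k_3) = 0xF06B2C
s_2 = InvRound(s_1, k_2) = 0x307F06
s_3 = InvRound(s_2, k_1) = 0x1A4307
s_4 = InvRound(s_3, k_0) = 0x4B81A4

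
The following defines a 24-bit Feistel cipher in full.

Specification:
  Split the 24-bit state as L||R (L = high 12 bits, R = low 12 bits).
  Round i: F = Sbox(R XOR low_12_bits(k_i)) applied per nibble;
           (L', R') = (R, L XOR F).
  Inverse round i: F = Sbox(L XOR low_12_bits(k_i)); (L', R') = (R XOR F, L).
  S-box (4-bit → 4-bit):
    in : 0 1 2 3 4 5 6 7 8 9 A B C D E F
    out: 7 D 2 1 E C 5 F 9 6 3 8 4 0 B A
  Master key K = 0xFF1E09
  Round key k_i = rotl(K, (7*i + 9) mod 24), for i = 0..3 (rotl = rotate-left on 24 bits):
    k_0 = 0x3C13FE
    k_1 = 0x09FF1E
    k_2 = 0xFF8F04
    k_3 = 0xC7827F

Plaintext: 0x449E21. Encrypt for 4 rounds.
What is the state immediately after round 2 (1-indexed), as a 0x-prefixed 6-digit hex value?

s_0 = plaintext = 0x449E21
s_1 = Round(s_0, k_0) = 0xE21443
s_2 = Round(s_1, k_1) = 0x4436E1
s_3 = Round(s_2, k_2) = 0x6E12FF
s_4 = Round(s_3, k_3) = 0x2FF176

0x4436E1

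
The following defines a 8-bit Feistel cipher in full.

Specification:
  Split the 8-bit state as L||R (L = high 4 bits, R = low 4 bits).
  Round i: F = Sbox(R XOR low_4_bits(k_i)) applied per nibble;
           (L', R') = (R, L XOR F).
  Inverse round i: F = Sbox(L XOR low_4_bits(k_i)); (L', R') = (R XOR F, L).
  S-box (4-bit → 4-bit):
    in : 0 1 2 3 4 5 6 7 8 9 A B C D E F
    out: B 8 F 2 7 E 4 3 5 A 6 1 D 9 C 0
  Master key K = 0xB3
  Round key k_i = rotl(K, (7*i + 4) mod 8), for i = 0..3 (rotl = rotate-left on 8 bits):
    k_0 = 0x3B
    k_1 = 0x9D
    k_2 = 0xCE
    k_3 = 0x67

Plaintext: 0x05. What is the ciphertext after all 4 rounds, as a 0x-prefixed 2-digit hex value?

s_0 = plaintext = 0x05
s_1 = Round(s_0, k_0) = 0x5C
s_2 = Round(s_1, k_1) = 0xCD
s_3 = Round(s_2, k_2) = 0xDE
s_4 = Round(s_3, k_3) = 0xE7

0xE7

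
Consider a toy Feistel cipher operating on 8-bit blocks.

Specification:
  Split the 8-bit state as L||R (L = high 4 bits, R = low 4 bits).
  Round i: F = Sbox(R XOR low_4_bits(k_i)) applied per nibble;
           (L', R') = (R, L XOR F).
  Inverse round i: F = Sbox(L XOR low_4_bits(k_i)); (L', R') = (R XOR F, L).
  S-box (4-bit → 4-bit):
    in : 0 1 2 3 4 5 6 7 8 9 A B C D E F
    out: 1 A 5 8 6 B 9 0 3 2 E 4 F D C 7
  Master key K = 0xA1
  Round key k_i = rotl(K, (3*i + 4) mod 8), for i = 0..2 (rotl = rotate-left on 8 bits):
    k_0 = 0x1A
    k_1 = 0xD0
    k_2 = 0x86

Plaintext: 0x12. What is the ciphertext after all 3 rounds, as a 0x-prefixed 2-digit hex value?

0x78

s_0 = plaintext = 0x12
s_1 = Round(s_0, k_0) = 0x22
s_2 = Round(s_1, k_1) = 0x27
s_3 = Round(s_2, k_2) = 0x78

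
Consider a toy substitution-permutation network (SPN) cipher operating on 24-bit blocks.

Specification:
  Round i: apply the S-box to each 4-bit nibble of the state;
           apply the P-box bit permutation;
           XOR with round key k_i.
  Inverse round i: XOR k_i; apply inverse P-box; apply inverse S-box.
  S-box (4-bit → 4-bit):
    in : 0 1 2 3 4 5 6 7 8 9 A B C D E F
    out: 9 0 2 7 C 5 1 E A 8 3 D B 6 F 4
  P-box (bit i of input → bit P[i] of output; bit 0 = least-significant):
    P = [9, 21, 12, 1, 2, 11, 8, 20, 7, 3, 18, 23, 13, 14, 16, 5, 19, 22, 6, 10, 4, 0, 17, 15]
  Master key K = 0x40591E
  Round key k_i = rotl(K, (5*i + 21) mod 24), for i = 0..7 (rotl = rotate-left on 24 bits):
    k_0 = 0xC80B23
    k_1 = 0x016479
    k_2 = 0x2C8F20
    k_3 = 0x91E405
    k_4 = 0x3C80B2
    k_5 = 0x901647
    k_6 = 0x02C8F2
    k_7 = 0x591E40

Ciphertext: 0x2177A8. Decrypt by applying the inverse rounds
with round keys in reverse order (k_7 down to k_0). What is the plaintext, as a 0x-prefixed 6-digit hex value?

s_0 = ciphertext = 0x2177A8
s_1 = InvRound(s_0, k_7) = 0x13CA72
s_2 = InvRound(s_1, k_6) = 0x11F696
s_3 = InvRound(s_2, k_5) = 0xCF3011
s_4 = InvRound(s_3, k_4) = 0x72B097
s_5 = InvRound(s_4, k_3) = 0x58D017
s_6 = InvRound(s_5, k_2) = 0xA88FEE
s_7 = InvRound(s_6, k_1) = 0xC6303C
s_8 = InvRound(s_7, k_0) = 0x366D3B

0x366D3B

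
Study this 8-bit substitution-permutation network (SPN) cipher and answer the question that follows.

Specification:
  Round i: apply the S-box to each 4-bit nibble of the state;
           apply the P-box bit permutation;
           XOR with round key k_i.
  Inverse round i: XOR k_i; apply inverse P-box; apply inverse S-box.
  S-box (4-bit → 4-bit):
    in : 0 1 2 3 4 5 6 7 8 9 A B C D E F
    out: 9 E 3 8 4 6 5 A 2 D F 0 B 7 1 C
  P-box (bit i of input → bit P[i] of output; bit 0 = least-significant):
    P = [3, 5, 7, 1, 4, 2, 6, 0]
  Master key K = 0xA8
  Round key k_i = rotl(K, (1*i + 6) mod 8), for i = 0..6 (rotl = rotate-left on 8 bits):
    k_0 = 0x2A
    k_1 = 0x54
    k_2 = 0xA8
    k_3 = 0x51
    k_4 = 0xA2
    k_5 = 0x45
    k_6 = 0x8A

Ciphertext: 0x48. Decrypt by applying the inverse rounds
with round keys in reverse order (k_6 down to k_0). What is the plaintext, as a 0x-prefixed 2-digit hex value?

s_0 = ciphertext = 0x48
s_1 = InvRound(s_0, k_6) = 0x4F
s_2 = InvRound(s_1, k_5) = 0xB0
s_3 = InvRound(s_2, k_4) = 0xE3
s_4 = InvRound(s_3, k_3) = 0xE1
s_5 = InvRound(s_4, k_2) = 0xFE
s_6 = InvRound(s_5, k_1) = 0xBA
s_7 = InvRound(s_6, k_0) = 0xE4

0xE4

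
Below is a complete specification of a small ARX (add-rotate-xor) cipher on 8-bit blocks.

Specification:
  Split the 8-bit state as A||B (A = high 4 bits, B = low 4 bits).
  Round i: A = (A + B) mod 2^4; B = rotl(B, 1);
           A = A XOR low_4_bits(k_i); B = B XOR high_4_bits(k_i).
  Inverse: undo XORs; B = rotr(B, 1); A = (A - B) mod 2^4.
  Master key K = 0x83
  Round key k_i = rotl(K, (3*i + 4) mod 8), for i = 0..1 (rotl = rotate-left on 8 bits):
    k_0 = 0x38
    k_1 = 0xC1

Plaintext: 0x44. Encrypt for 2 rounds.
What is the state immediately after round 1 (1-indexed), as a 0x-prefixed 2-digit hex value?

0x0B

s_0 = plaintext = 0x44
s_1 = Round(s_0, k_0) = 0x0B
s_2 = Round(s_1, k_1) = 0xAB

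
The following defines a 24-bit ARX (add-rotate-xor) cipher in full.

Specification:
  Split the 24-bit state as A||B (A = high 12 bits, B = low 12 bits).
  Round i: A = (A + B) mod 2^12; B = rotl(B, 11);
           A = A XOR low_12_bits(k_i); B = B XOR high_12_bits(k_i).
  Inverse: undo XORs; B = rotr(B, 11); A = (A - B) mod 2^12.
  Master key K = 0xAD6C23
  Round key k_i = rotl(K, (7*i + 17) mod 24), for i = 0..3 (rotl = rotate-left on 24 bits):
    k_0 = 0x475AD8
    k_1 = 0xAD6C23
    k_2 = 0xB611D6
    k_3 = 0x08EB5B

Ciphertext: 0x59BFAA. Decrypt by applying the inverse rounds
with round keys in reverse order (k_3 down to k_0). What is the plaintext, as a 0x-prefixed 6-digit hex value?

0x5CCAF2

s_0 = ciphertext = 0x59BFAA
s_1 = InvRound(s_0, k_3) = 0x077E49
s_2 = InvRound(s_1, k_2) = 0x751A50
s_3 = InvRound(s_2, k_1) = 0xA6610C
s_4 = InvRound(s_3, k_0) = 0x5CCAF2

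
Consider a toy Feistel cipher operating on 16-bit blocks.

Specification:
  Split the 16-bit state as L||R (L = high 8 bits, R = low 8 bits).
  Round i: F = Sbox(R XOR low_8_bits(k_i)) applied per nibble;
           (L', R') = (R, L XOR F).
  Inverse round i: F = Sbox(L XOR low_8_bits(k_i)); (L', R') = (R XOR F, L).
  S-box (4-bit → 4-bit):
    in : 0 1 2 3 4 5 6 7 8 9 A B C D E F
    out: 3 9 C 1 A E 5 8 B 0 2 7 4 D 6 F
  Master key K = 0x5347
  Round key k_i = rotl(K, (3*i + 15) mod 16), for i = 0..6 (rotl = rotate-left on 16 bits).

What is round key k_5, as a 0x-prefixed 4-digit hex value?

K = 0x5347
k_0 = rotl(K, (3*0+15) mod 16) = rotl(K, 15) = 0xA9A3
k_1 = rotl(K, (3*1+15) mod 16) = rotl(K, 2) = 0x4D1D
k_2 = rotl(K, (3*2+15) mod 16) = rotl(K, 5) = 0x68EA
k_3 = rotl(K, (3*3+15) mod 16) = rotl(K, 8) = 0x4753
k_4 = rotl(K, (3*4+15) mod 16) = rotl(K, 11) = 0x3A9A
k_5 = rotl(K, (3*5+15) mod 16) = rotl(K, 14) = 0xD4D1

0xD4D1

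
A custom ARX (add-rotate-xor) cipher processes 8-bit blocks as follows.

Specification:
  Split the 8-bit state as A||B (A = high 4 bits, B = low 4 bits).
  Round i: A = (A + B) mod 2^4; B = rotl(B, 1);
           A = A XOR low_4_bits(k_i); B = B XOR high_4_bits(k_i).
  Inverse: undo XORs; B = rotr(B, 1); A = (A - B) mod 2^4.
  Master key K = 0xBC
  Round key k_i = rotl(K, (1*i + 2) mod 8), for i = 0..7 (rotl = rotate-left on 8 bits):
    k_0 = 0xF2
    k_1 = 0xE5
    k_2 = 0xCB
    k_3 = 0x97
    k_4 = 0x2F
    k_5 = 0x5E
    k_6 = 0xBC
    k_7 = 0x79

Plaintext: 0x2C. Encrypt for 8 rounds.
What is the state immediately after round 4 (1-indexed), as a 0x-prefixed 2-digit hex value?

s_0 = plaintext = 0x2C
s_1 = Round(s_0, k_0) = 0xC6
s_2 = Round(s_1, k_1) = 0x72
s_3 = Round(s_2, k_2) = 0x28
s_4 = Round(s_3, k_3) = 0xD8
s_5 = Round(s_4, k_4) = 0xA3
s_6 = Round(s_5, k_5) = 0x33
s_7 = Round(s_6, k_6) = 0xAD
s_8 = Round(s_7, k_7) = 0xEC

0xD8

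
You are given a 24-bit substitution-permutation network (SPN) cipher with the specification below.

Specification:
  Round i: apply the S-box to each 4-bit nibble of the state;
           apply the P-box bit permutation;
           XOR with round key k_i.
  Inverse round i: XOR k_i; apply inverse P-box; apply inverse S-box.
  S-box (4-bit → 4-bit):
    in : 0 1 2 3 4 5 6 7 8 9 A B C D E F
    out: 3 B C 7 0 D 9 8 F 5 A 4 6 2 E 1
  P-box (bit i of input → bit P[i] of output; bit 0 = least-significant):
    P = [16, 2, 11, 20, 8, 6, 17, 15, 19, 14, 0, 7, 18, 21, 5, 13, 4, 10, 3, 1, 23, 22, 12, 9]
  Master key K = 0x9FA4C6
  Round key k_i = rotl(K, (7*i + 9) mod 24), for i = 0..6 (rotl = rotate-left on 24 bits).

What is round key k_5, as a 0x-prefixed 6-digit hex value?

0x69FA4C

K = 0x9FA4C6
k_0 = rotl(K, (7*0+9) mod 24) = rotl(K, 9) = 0x498D3F
k_1 = rotl(K, (7*1+9) mod 24) = rotl(K, 16) = 0xC69FA4
k_2 = rotl(K, (7*2+9) mod 24) = rotl(K, 23) = 0x4FD263
k_3 = rotl(K, (7*3+9) mod 24) = rotl(K, 6) = 0xE931A7
k_4 = rotl(K, (7*4+9) mod 24) = rotl(K, 13) = 0x98D3F4
k_5 = rotl(K, (7*5+9) mod 24) = rotl(K, 20) = 0x69FA4C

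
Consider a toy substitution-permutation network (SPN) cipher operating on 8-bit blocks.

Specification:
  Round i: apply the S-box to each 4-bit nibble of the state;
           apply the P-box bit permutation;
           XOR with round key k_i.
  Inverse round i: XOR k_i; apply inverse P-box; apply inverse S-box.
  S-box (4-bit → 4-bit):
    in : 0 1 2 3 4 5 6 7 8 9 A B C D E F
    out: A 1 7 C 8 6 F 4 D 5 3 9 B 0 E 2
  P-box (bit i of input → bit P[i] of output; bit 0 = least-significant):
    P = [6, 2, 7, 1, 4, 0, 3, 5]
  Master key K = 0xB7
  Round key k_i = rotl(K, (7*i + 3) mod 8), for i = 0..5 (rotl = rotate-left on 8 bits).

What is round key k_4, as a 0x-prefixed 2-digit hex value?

K = 0xB7
k_0 = rotl(K, (7*0+3) mod 8) = rotl(K, 3) = 0xBD
k_1 = rotl(K, (7*1+3) mod 8) = rotl(K, 2) = 0xDE
k_2 = rotl(K, (7*2+3) mod 8) = rotl(K, 1) = 0x6F
k_3 = rotl(K, (7*3+3) mod 8) = rotl(K, 0) = 0xB7
k_4 = rotl(K, (7*4+3) mod 8) = rotl(K, 7) = 0xDB

0xDB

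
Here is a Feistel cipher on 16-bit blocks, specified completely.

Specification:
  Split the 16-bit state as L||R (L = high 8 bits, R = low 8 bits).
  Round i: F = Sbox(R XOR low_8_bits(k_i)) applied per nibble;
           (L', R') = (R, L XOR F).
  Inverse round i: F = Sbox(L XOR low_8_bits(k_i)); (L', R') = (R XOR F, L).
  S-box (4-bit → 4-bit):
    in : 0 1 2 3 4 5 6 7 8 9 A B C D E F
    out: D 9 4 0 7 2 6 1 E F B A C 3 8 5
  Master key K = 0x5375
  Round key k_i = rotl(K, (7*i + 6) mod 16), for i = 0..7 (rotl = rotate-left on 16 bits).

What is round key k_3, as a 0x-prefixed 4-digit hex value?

0xAA9B

K = 0x5375
k_0 = rotl(K, (7*0+6) mod 16) = rotl(K, 6) = 0xDD54
k_1 = rotl(K, (7*1+6) mod 16) = rotl(K, 13) = 0xAA6E
k_2 = rotl(K, (7*2+6) mod 16) = rotl(K, 4) = 0x3755
k_3 = rotl(K, (7*3+6) mod 16) = rotl(K, 11) = 0xAA9B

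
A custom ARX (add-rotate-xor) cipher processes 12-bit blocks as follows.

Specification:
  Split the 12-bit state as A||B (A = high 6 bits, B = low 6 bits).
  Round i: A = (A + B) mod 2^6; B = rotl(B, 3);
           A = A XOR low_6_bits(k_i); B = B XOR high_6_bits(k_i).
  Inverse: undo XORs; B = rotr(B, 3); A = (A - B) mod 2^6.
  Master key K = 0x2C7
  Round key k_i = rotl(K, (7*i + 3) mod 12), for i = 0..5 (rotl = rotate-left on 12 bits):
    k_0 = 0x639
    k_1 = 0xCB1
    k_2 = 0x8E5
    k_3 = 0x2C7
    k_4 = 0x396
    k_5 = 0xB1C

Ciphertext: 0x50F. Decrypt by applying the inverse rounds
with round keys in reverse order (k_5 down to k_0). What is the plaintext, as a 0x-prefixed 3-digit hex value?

0x0B4

s_0 = ciphertext = 0x50F
s_1 = InvRound(s_0, k_5) = 0xB1C
s_2 = InvRound(s_1, k_4) = 0xA12
s_3 = InvRound(s_2, k_3) = 0x90B
s_4 = InvRound(s_3, k_2) = 0xF05
s_5 = InvRound(s_4, k_1) = 0x3FE
s_6 = InvRound(s_5, k_0) = 0x0B4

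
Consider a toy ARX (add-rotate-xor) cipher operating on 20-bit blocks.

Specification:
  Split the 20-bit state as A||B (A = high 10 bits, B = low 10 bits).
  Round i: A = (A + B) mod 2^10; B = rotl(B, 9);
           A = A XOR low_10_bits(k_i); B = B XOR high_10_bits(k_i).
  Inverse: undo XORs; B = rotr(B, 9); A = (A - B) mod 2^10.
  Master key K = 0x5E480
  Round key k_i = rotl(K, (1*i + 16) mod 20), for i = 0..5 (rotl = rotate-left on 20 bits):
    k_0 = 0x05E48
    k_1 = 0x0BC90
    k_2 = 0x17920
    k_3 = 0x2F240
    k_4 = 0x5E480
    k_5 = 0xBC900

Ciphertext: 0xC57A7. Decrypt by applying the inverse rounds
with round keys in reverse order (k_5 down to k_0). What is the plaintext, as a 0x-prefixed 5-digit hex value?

0xBF3DE

s_0 = ciphertext = 0xC57A7
s_1 = InvRound(s_0, k_5) = 0xDAEAA
s_2 = InvRound(s_1, k_4) = 0x113A7
s_3 = InvRound(s_2, k_3) = 0xF3637
s_4 = InvRound(s_3, k_2) = 0x868D3
s_5 = InvRound(s_4, k_1) = 0x249F8
s_6 = InvRound(s_5, k_0) = 0xBF3DE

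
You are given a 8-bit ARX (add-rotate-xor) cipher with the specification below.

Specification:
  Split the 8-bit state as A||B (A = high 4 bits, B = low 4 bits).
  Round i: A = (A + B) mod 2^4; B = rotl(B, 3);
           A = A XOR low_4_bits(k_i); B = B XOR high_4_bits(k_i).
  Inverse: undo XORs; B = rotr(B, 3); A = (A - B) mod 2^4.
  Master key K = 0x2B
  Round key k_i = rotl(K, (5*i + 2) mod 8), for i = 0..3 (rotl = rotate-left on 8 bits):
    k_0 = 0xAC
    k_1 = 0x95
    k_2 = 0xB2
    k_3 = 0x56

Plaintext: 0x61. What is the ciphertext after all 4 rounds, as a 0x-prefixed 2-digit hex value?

s_0 = plaintext = 0x61
s_1 = Round(s_0, k_0) = 0xB2
s_2 = Round(s_1, k_1) = 0x88
s_3 = Round(s_2, k_2) = 0x2F
s_4 = Round(s_3, k_3) = 0x7A

0x7A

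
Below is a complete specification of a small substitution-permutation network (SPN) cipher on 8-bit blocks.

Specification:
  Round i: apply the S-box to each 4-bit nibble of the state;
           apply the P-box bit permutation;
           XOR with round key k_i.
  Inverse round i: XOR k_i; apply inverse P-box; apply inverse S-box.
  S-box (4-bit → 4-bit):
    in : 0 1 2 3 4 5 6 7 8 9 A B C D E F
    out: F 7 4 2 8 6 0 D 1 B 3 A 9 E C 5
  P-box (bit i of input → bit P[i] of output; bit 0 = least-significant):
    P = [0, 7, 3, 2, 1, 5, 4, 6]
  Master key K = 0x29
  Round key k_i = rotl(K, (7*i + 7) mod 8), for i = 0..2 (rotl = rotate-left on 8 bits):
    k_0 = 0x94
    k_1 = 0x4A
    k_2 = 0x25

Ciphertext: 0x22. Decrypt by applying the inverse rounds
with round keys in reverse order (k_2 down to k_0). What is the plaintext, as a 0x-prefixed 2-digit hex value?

0x77

s_0 = ciphertext = 0x22
s_1 = InvRound(s_0, k_2) = 0x8C
s_2 = InvRound(s_1, k_1) = 0xCB
s_3 = InvRound(s_2, k_0) = 0x77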